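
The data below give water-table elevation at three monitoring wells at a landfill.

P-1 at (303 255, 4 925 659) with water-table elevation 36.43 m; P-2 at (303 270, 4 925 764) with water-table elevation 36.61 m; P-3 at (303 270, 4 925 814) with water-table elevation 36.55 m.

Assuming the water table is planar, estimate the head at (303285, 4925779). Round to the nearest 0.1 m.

Differences from P-1: to P-2 (Δx, Δy, Δh) = (15, 105, +0.18); to P-3 = (15, 155, +0.12).
Solve a·Δx + b·Δy = Δh: det = 15·155 − 15·105 = 750.
∂h/∂x = [(+0.18)·155 − (+0.12)·105] / 750 = +0.02040
∂h/∂y = [15·(+0.12) − 15·(+0.18)] / 750 = -0.001200
h(303285, 4925779) = 36.43 + (+0.02040)·(30) + (-0.001200)·(120) = 36.43 +0.612 -0.144 = 36.898 m.

36.9 m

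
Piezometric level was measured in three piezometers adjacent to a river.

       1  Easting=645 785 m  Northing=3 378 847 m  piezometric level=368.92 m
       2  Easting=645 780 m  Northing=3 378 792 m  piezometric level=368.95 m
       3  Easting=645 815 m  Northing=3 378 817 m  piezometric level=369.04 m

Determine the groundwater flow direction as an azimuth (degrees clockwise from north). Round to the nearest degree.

With h = a·x + b·y + c and 1 as origin, the differences give:
  (-5)·a + (-55)·b = +0.03
  30·a + (-30)·b = +0.12
Eliminate b (×(-30) and ×(-55), subtract): 1800·a = 5.700 → a = ∂h/∂x = +0.003167
Back-substitute: b = ∂h/∂y = -0.0008333.
Flow direction (−∇h) has components (-0.003167 E, +0.0008333 N).
Azimuth = atan2(E, N) = atan2(-0.003167, +0.0008333) = 284.7° ≈ 285°.

285°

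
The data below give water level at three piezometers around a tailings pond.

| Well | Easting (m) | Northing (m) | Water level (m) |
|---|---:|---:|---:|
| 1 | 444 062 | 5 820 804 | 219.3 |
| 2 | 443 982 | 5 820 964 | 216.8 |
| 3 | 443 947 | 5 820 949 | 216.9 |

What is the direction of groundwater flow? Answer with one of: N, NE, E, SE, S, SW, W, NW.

N

Differences from 1: to 2 (Δx, Δy, Δh) = (-80, 160, -2.5); to 3 = (-115, 145, -2.4).
Solve a·Δx + b·Δy = Δh: det = (-80)·145 − (-115)·160 = 6800.
∂h/∂x = [(-2.5)·145 − (-2.4)·160] / 6800 = +0.003162
∂h/∂y = [(-80)·(-2.4) − (-115)·(-2.5)] / 6800 = -0.01404
Flow = −∇h = (-0.003162 east, +0.01404 north), which points north.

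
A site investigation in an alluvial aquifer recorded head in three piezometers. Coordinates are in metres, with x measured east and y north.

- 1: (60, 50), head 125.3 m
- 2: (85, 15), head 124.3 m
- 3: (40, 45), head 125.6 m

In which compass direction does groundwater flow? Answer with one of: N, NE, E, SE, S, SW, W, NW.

SE

Three-point gradient (reference 1): Δ to 2 = (25, -35, -1.0), Δ to 3 = (-20, -5, +0.3).
∂h/∂x = -0.01879, ∂h/∂y = +0.01515 (det = -825).
Flow = −∇h = (+0.01879 east, -0.01515 north), which points southeast.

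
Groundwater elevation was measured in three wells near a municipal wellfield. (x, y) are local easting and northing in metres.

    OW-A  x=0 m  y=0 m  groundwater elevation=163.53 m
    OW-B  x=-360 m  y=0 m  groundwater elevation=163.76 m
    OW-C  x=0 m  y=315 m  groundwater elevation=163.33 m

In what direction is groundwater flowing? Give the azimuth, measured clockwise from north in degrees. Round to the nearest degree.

∂h/∂x = (163.76 − 163.53) / (-360 − 0) = -0.0006389
∂h/∂y = (163.33 − 163.53) / (315 − 0) = -0.0006349
Flow direction (−∇h) has components (+0.0006389 E, +0.0006349 N).
Azimuth = atan2(E, N) = atan2(+0.0006389, +0.0006349) = 45.2° ≈ 045°.

045°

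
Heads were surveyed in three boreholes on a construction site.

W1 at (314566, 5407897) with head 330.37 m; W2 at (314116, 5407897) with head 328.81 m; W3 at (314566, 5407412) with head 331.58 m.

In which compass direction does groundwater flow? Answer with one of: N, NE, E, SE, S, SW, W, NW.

NW

∂h/∂x = (328.81 − 330.37) / (314116 − 314566) = +0.003467
∂h/∂y = (331.58 − 330.37) / (5407412 − 5407897) = -0.002495
Flow = −∇h = (-0.003467 east, +0.002495 north), which points northwest.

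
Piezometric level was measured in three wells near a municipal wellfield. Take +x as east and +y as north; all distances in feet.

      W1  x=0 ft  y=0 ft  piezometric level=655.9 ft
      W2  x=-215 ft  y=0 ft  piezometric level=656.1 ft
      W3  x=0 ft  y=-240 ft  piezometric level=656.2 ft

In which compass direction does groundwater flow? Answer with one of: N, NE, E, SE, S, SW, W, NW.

NE

∂h/∂x = (656.1 − 655.9) / (-215 − 0) = -0.0009302
∂h/∂y = (656.2 − 655.9) / (-240 − 0) = -0.001250
Flow = −∇h = (+0.0009302 east, +0.001250 north), which points northeast.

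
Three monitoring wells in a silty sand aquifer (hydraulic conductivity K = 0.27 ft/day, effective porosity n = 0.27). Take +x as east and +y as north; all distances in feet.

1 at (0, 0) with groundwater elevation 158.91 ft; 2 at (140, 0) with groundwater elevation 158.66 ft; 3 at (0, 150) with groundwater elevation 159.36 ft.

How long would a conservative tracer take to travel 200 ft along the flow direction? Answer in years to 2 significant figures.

∂h/∂x = (158.66 − 158.91) / (140 − 0) = -0.001786
∂h/∂y = (159.36 − 158.91) / (150 − 0) = +0.003000
|∇h| = √(-0.001786² + 0.003000²) = 0.003491
Seepage velocity v = K·i/n = 0.27 × 0.003491 / 0.27 = 0.003491 ft/day.
t = 200 / 0.003491 = 5.729e+04 days = 157 years.

160 years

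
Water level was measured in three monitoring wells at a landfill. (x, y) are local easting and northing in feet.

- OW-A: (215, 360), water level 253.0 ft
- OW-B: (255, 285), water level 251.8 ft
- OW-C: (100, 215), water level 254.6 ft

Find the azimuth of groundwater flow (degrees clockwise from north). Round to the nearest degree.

104°

With h = a·x + b·y + c and OW-A as origin, the differences give:
  40·a + (-75)·b = -1.2
  (-115)·a + (-145)·b = +1.6
Eliminate b (×(-145) and ×(-75), subtract): -14425·a = 294.00 → a = ∂h/∂x = -0.02038
Back-substitute: b = ∂h/∂y = +0.005130.
Flow direction (−∇h) has components (+0.02038 E, -0.005130 N).
Azimuth = atan2(E, N) = atan2(+0.02038, -0.005130) = 104.1° ≈ 104°.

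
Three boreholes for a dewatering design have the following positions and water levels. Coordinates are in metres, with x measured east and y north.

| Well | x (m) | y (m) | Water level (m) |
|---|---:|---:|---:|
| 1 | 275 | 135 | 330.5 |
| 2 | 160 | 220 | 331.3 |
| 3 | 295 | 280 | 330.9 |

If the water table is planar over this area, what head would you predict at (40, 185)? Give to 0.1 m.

331.7 m

With h = a·x + b·y + c and 1 as origin, the differences give:
  (-115)·a + 85·b = +0.8
  20·a + 145·b = +0.4
Eliminate b (×145 and ×85, subtract): -18375·a = 82.00 → a = ∂h/∂x = -0.004463
Back-substitute: b = ∂h/∂y = +0.003374.
h(40, 185) = 330.5 + (-0.004463)·(-235) + (+0.003374)·(50) = 330.5 +1.049 +0.169 = 331.717 m.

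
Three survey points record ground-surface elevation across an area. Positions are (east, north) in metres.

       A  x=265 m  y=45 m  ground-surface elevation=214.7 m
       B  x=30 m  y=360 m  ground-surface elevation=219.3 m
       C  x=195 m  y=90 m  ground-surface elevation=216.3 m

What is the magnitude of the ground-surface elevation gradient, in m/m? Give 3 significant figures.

0.0263 m/m

Taking A as reference: B−A = (-235, 315, +4.6); C−A = (-70, 45, +1.6).
Solve a·Δx + b·Δy = Δz: det = (-235)·45 − (-70)·315 = 11475.
∂z/∂x = [(+4.6)·45 − (+1.6)·315] / 11475 = -0.02588
∂z/∂y = [(-235)·(+1.6) − (-70)·(+4.6)] / 11475 = -0.004706
|∇f| = √(-0.02588² + -0.004706²) = 0.0263 m/m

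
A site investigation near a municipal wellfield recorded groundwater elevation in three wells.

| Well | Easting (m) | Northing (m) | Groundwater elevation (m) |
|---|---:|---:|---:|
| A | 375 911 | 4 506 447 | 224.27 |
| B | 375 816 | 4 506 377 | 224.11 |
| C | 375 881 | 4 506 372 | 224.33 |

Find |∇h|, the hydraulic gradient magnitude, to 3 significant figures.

With h = a·x + b·y + c and A as origin, the differences give:
  (-95)·a + (-70)·b = -0.16
  (-30)·a + (-75)·b = +0.06
Eliminate b (×(-75) and ×(-70), subtract): 5025·a = 16.200 → a = ∂h/∂x = +0.003224
Back-substitute: b = ∂h/∂y = -0.002090.
|∇h| = √(0.003224² + -0.002090²) = 0.003842

0.00384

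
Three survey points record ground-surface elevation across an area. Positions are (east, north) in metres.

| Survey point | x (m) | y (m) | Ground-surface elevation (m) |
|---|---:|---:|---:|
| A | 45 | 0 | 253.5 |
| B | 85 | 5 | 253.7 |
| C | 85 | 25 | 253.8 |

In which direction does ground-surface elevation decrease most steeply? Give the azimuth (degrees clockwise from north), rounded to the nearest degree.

Taking A as reference: B−A = (40, 5, +0.2); C−A = (40, 25, +0.3).
Solve a·Δx + b·Δy = Δz: det = 40·25 − 40·5 = 800.
∂z/∂x = [(+0.2)·25 − (+0.3)·5] / 800 = +0.004375
∂z/∂y = [40·(+0.3) − 40·(+0.2)] / 800 = +0.005000
Steepest decrease is along −∇f: components (-0.004375 E, -0.005000 N).
Azimuth = atan2(-0.004375, -0.005000) = 221.2° ≈ 221°.

221°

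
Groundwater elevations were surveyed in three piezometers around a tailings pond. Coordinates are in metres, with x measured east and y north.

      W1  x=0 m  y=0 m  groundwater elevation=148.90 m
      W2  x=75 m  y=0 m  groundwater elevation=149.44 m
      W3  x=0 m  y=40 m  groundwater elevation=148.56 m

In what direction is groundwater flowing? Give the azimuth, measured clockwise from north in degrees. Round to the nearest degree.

320°

∂h/∂x = (149.44 − 148.90) / (75 − 0) = +0.007200
∂h/∂y = (148.56 − 148.90) / (40 − 0) = -0.008500
Flow direction (−∇h) has components (-0.007200 E, +0.008500 N).
Azimuth = atan2(E, N) = atan2(-0.007200, +0.008500) = 319.7° ≈ 320°.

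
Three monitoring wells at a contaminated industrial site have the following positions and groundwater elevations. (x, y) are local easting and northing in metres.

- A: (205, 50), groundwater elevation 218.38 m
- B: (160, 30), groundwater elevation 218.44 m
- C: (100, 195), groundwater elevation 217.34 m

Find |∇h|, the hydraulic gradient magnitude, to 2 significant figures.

Three-point gradient (reference A): Δ to B = (-45, -20, +0.06), Δ to C = (-105, 145, -1.04).
∂h/∂x = +0.001403, ∂h/∂y = -0.006157 (det = -8625).
|∇h| = √(0.001403² + -0.006157²) = 0.006315

0.0063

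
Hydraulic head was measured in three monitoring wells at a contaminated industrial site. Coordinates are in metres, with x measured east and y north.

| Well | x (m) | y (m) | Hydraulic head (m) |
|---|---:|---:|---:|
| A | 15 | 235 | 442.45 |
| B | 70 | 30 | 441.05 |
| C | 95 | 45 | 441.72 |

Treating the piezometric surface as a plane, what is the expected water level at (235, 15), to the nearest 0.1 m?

444.1 m

Differences from A: to B (Δx, Δy, Δh) = (55, -205, -1.40); to C = (80, -190, -0.73).
Solve a·Δx + b·Δy = Δh: det = 55·(-190) − 80·(-205) = 5950.
∂h/∂x = [(-1.40)·(-190) − (-0.73)·(-205)] / 5950 = +0.01955
∂h/∂y = [55·(-0.73) − 80·(-1.40)] / 5950 = +0.01208
h(235, 15) = 442.45 + (+0.01955)·(220) + (+0.01208)·(-220) = 442.45 +4.302 -2.657 = 444.095 m.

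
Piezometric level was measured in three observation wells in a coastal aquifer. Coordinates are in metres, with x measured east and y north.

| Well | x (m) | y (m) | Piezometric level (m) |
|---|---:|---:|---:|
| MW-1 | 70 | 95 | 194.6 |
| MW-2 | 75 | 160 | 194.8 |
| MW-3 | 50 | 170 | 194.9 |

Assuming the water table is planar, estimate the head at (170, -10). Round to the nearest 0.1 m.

With h = a·x + b·y + c and MW-1 as origin, the differences give:
  5·a + 65·b = +0.2
  (-20)·a + 75·b = +0.3
Eliminate b (×75 and ×65, subtract): 1675·a = -4.50 → a = ∂h/∂x = -0.002687
Back-substitute: b = ∂h/∂y = +0.003284.
h(170, -10) = 194.6 + (-0.002687)·(100) + (+0.003284)·(-105) = 194.6 -0.269 -0.345 = 193.987 m.

194.0 m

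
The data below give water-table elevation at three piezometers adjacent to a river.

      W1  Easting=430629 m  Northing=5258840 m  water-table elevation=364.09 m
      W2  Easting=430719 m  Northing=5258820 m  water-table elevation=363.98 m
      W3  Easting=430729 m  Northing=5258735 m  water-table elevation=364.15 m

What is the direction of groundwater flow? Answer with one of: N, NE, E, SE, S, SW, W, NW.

Taking W1 as reference: W2−W1 = (90, -20, -0.11); W3−W1 = (100, -105, +0.06).
Determinant of the coordinate differences = 90·(-105) − 100·(-20) = -7450.
∂h/∂x = [(-0.11)·(-105) − (+0.06)·(-20)] / -7450 = -0.001711
∂h/∂y = [90·(+0.06) − 100·(-0.11)] / -7450 = -0.002201
Flow = −∇h = (+0.001711 east, +0.002201 north), which points northeast.

NE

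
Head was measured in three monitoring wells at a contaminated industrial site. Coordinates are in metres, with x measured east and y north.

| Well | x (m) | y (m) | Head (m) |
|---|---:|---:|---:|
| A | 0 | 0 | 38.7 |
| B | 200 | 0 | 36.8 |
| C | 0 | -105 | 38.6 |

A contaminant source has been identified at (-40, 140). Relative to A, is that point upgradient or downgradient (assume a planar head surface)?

upgradient

∂h/∂x = (36.8 − 38.7) / (200 − 0) = -0.009500
∂h/∂y = (38.6 − 38.7) / (-105 − 0) = +0.0009524
Head at (-40, 140) = 38.7 + (-0.009500)·(-40) + (+0.0009524)·(140) = 39.21 m.
That is higher than the 38.7 m at A, so the point is upgradient.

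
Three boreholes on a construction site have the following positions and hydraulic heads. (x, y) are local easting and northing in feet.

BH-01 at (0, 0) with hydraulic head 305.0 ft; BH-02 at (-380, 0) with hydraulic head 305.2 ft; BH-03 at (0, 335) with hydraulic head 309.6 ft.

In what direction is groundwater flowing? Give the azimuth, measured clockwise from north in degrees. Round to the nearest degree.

∂h/∂x = (305.2 − 305.0) / (-380 − 0) = -0.0005263
∂h/∂y = (309.6 − 305.0) / (335 − 0) = +0.01373
Flow direction (−∇h) has components (+0.0005263 E, -0.01373 N).
Azimuth = atan2(E, N) = atan2(+0.0005263, -0.01373) = 177.8° ≈ 178°.

178°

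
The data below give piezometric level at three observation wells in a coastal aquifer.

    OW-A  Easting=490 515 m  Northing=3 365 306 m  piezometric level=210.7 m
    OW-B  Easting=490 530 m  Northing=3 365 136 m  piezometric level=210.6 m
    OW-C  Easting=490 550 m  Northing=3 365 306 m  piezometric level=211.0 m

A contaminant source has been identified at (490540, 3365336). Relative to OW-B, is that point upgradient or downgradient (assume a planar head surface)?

upgradient

Differences from OW-A: to OW-B (Δx, Δy, Δh) = (15, -170, -0.1); to OW-C = (35, 0, +0.3).
Solve a·Δx + b·Δy = Δh: det = 15·0 − 35·(-170) = 5950.
∂h/∂x = [(-0.1)·0 − (+0.3)·(-170)] / 5950 = +0.008571
∂h/∂y = [15·(+0.3) − 35·(-0.1)] / 5950 = +0.001345
Head at (490540, 3365336) = 210.7 + (+0.008571)·(25) + (+0.001345)·(30) = 210.95 m.
That is higher than the 210.6 m at OW-B, so the point is upgradient.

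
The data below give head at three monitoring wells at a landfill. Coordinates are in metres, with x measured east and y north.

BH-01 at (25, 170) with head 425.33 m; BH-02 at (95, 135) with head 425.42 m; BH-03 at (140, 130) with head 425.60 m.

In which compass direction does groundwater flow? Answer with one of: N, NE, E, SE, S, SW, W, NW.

SW

With h = a·x + b·y + c and BH-01 as origin, the differences give:
  70·a + (-35)·b = +0.09
  115·a + (-40)·b = +0.27
Eliminate b (×(-40) and ×(-35), subtract): 1225·a = 5.850 → a = ∂h/∂x = +0.004776
Back-substitute: b = ∂h/∂y = +0.006980.
Flow = −∇h = (-0.004776 east, -0.006980 north), which points southwest.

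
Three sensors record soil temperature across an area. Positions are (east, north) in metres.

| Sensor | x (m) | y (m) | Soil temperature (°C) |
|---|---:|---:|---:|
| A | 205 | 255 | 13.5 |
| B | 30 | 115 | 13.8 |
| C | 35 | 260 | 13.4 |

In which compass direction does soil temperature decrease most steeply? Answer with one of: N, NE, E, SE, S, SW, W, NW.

Taking A as reference: B−A = (-175, -140, +0.3); C−A = (-170, 5, -0.1).
Solve a·Δx + b·Δy = ΔT: det = (-175)·5 − (-170)·(-140) = -24675.
∂T/∂x = [(+0.3)·5 − (-0.1)·(-140)] / -24675 = +0.0005066
∂T/∂y = [(-175)·(-0.1) − (-170)·(+0.3)] / -24675 = -0.002776
Steepest decrease is along −∇f = (-0.0005066 E, +0.002776 N) → north.

N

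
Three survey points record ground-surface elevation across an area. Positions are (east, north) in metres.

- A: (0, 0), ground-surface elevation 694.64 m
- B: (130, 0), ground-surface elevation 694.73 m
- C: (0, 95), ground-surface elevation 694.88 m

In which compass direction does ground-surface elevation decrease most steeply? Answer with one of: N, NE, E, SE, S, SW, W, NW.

S

∂z/∂x = (694.73 − 694.64) / (130 − 0) = +0.0006923
∂z/∂y = (694.88 − 694.64) / (95 − 0) = +0.002526
Steepest decrease is along −∇f = (-0.0006923 E, -0.002526 N) → south.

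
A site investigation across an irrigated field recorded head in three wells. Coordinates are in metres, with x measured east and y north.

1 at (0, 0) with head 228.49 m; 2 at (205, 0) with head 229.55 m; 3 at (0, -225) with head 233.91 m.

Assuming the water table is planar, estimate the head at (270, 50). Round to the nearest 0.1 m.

228.7 m

∂h/∂x = (229.55 − 228.49) / (205 − 0) = +0.005171
∂h/∂y = (233.91 − 228.49) / (-225 − 0) = -0.02409
h(270, 50) = 228.49 + (+0.005171)·(270) + (-0.02409)·(50) = 228.49 +1.396 -1.204 = 228.682 m.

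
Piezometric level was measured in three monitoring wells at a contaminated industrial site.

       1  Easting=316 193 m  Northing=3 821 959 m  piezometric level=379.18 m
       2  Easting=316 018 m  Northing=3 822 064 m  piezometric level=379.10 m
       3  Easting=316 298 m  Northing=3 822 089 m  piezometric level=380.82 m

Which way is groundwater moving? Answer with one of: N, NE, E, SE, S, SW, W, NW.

Taking 1 as reference: 2−1 = (-175, 105, -0.08); 3−1 = (105, 130, +1.64).
Determinant of the coordinate differences = (-175)·130 − 105·105 = -33775.
∂h/∂x = [(-0.08)·130 − (+1.64)·105] / -33775 = +0.005406
∂h/∂y = [(-175)·(+1.64) − 105·(-0.08)] / -33775 = +0.008249
Flow = −∇h = (-0.005406 east, -0.008249 north), which points southwest.

SW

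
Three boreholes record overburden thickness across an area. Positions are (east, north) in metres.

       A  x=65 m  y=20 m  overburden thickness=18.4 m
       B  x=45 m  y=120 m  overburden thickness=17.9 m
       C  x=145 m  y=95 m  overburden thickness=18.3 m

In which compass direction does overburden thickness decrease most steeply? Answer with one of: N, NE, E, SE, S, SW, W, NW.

Three-point gradient (reference A): Δ to B = (-20, 100, -0.5), Δ to C = (80, 75, -0.1).
∂d/∂x = +0.002895, ∂d/∂y = -0.004421 (det = -9500).
Steepest decrease is along −∇f = (-0.002895 E, +0.004421 N) → northwest.

NW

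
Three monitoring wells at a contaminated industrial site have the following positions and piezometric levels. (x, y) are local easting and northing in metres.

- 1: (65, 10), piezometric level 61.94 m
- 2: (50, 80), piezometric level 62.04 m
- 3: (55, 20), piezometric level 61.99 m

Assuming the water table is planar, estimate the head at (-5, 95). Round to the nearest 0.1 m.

With h = a·x + b·y + c and 1 as origin, the differences give:
  (-15)·a + 70·b = +0.10
  (-10)·a + 10·b = +0.05
Eliminate b (×10 and ×70, subtract): 550·a = -2.500 → a = ∂h/∂x = -0.004545
Back-substitute: b = ∂h/∂y = +0.0004545.
h(-5, 95) = 61.94 + (-0.004545)·(-70) + (+0.0004545)·(85) = 61.94 +0.318 +0.039 = 62.297 m.

62.3 m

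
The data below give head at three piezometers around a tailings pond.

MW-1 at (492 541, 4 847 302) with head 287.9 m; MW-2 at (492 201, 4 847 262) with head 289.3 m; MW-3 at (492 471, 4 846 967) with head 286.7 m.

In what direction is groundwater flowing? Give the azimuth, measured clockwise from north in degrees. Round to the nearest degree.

Taking MW-1 as reference: MW-2−MW-1 = (-340, -40, +1.4); MW-3−MW-1 = (-70, -335, -1.2).
Solve a·Δx + b·Δy = Δh: det = (-340)·(-335) − (-70)·(-40) = 111100.
∂h/∂x = [(+1.4)·(-335) − (-1.2)·(-40)] / 111100 = -0.004653
∂h/∂y = [(-340)·(-1.2) − (-70)·(+1.4)] / 111100 = +0.004554
Flow direction (−∇h) has components (+0.004653 E, -0.004554 N).
Azimuth = atan2(E, N) = atan2(+0.004653, -0.004554) = 134.4° ≈ 134°.

134°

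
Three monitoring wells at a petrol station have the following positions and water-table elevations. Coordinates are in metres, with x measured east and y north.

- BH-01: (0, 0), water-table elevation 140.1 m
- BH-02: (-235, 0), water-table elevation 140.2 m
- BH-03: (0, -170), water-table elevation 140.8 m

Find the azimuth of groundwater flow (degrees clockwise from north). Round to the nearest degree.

006°

∂h/∂x = (140.2 − 140.1) / (-235 − 0) = -0.0004255
∂h/∂y = (140.8 − 140.1) / (-170 − 0) = -0.004118
Flow direction (−∇h) has components (+0.0004255 E, +0.004118 N).
Azimuth = atan2(E, N) = atan2(+0.0004255, +0.004118) = 5.9° ≈ 006°.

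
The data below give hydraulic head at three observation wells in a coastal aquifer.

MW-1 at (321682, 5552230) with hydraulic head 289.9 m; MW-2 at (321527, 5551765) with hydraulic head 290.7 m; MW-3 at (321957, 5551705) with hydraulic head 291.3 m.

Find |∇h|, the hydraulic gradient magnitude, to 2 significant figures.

0.0024

Taking MW-1 as reference: MW-2−MW-1 = (-155, -465, +0.8); MW-3−MW-1 = (275, -525, +1.4).
Solve a·Δx + b·Δy = Δh: det = (-155)·(-525) − 275·(-465) = 209250.
∂h/∂x = [(+0.8)·(-525) − (+1.4)·(-465)] / 209250 = +0.001104
∂h/∂y = [(-155)·(+1.4) − 275·(+0.8)] / 209250 = -0.002088
|∇h| = √(0.001104² + -0.002088²) = 0.002362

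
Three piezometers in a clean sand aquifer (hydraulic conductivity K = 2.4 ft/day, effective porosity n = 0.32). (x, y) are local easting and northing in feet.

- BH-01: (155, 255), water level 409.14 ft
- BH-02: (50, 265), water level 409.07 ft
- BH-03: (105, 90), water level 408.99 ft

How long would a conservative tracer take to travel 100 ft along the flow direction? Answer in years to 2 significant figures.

Differences from BH-01: to BH-02 (Δx, Δy, Δh) = (-105, 10, -0.07); to BH-03 = (-50, -165, -0.15).
Determinant of the coordinate differences = (-105)·(-165) − (-50)·10 = 17825.
∂h/∂x = [(-0.07)·(-165) − (-0.15)·10] / 17825 = +0.0007321
∂h/∂y = [(-105)·(-0.15) − (-50)·(-0.07)] / 17825 = +0.0006872
|∇h| = √(0.0007321² + 0.0006872²) = 0.001004
Seepage velocity v = K·i/n = 2.4 × 0.001004 / 0.32 = 0.00753 ft/day.
t = 100 / 0.00753 = 1.328e+04 days = 36.4 years.

36 years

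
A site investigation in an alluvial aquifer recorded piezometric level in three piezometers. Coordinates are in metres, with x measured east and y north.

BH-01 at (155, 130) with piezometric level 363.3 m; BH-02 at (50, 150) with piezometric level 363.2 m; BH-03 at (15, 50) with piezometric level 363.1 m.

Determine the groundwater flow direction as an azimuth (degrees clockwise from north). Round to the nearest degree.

240°

With h = a·x + b·y + c and BH-01 as origin, the differences give:
  (-105)·a + 20·b = -0.1
  (-140)·a + (-80)·b = -0.2
Eliminate b (×(-80) and ×20, subtract): 11200·a = 12.00 → a = ∂h/∂x = +0.001071
Back-substitute: b = ∂h/∂y = +0.0006250.
Flow direction (−∇h) has components (-0.001071 E, -0.0006250 N).
Azimuth = atan2(E, N) = atan2(-0.001071, -0.0006250) = 239.7° ≈ 240°.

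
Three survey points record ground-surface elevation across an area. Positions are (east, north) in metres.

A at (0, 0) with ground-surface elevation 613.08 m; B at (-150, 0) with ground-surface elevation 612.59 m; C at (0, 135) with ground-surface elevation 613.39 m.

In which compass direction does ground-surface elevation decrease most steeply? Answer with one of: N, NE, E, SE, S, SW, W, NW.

∂z/∂x = (612.59 − 613.08) / (-150 − 0) = +0.003267
∂z/∂y = (613.39 − 613.08) / (135 − 0) = +0.002296
Steepest decrease is along −∇f = (-0.003267 E, -0.002296 N) → southwest.

SW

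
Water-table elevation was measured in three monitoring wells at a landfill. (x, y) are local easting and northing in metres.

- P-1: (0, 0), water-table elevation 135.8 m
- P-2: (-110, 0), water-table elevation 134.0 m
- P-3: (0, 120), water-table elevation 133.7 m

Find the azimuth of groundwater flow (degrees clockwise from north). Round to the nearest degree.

∂h/∂x = (134.0 − 135.8) / (-110 − 0) = +0.01636
∂h/∂y = (133.7 − 135.8) / (120 − 0) = -0.01750
Flow direction (−∇h) has components (-0.01636 E, +0.01750 N).
Azimuth = atan2(E, N) = atan2(-0.01636, +0.01750) = 316.9° ≈ 317°.

317°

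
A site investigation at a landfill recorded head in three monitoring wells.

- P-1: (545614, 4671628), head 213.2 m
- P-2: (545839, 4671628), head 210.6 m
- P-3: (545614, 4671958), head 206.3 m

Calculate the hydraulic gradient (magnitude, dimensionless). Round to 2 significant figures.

∂h/∂x = (210.6 − 213.2) / (545839 − 545614) = -0.01156
∂h/∂y = (206.3 − 213.2) / (4671958 − 4671628) = -0.02091
|∇h| = √(-0.01156² + -0.02091²) = 0.02389

0.024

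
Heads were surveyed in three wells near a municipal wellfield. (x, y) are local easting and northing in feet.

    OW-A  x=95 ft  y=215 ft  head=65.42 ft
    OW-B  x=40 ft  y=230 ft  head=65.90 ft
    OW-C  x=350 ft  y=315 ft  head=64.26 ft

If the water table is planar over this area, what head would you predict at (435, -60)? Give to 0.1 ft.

61.3 ft

Differences from OW-A: to OW-B (Δx, Δy, Δh) = (-55, 15, +0.48); to OW-C = (255, 100, -1.16).
Solve a·Δx + b·Δy = Δh: det = (-55)·100 − 255·15 = -9325.
∂h/∂x = [(+0.48)·100 − (-1.16)·15] / -9325 = -0.007013
∂h/∂y = [(-55)·(-1.16) − 255·(+0.48)] / -9325 = +0.006284
h(435, -60) = 65.42 + (-0.007013)·(340) + (+0.006284)·(-275) = 65.42 -2.385 -1.728 = 61.307 ft.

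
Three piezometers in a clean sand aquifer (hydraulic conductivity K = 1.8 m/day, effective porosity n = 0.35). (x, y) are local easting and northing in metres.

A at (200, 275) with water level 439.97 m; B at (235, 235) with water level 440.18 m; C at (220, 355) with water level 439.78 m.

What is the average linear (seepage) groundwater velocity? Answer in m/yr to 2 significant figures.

7.4 m/yr

Taking A as reference: B−A = (35, -40, +0.21); C−A = (20, 80, -0.19).
Solve a·Δx + b·Δy = Δh: det = 35·80 − 20·(-40) = 3600.
∂h/∂x = [(+0.21)·80 − (-0.19)·(-40)] / 3600 = +0.002556
∂h/∂y = [35·(-0.19) − 20·(+0.21)] / 3600 = -0.003014
|∇h| = √(0.002556² + -0.003014²) = 0.003952
Seepage velocity v = K·i/n = 1.8 × 0.003952 / 0.35 = 0.02032 m/day = 7.422 m/yr.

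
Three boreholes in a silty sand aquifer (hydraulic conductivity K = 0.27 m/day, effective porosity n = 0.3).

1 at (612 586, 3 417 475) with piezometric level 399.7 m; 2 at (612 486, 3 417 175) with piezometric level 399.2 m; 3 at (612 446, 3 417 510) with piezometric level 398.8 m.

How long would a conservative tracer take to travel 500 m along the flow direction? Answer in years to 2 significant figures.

Three-point gradient (reference 1): Δ to 2 = (-100, -300, -0.5), Δ to 3 = (-140, 35, -0.9).
∂h/∂x = +0.006319, ∂h/∂y = -0.0004396 (det = -45500).
|∇h| = √(0.006319² + -0.0004396²) = 0.006334
Seepage velocity v = K·i/n = 0.27 × 0.006334 / 0.3 = 0.005701 m/day.
t = 500 / 0.005701 = 8.77e+04 days = 240 years.

240 years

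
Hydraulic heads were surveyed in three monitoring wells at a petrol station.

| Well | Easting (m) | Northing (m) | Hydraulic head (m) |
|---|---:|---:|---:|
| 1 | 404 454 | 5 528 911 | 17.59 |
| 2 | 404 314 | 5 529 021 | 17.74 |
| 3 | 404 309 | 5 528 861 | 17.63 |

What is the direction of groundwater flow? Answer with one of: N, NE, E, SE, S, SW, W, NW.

SE

Differences from 1: to 2 (Δx, Δy, Δh) = (-140, 110, +0.15); to 3 = (-145, -50, +0.04).
Determinant of the coordinate differences = (-140)·(-50) − (-145)·110 = 22950.
∂h/∂x = [(+0.15)·(-50) − (+0.04)·110] / 22950 = -0.0005185
∂h/∂y = [(-140)·(+0.04) − (-145)·(+0.15)] / 22950 = +0.0007037
Flow = −∇h = (+0.0005185 east, -0.0007037 north), which points southeast.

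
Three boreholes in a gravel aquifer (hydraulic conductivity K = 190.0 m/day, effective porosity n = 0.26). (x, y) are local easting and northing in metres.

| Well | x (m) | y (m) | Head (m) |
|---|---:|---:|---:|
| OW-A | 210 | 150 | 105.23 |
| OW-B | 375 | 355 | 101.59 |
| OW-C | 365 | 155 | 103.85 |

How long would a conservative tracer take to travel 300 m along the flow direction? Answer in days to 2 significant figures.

With h = a·x + b·y + c and OW-A as origin, the differences give:
  165·a + 205·b = -3.64
  155·a + 5·b = -1.38
Eliminate b (×5 and ×205, subtract): -30950·a = 264.700 → a = ∂h/∂x = -0.008553
Back-substitute: b = ∂h/∂y = -0.01087.
|∇h| = √(-0.008553² + -0.01087²) = 0.01383
Seepage velocity v = K·i/n = 190.0 × 0.01383 / 0.26 = 10.11 m/day.
t = 300 / 10.11 = 29.67 days.

30 days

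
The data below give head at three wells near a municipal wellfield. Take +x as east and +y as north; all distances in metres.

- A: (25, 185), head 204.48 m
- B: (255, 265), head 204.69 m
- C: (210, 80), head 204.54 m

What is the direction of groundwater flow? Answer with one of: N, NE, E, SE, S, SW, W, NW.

Taking A as reference: B−A = (230, 80, +0.21); C−A = (185, -105, +0.06).
Solve a·Δx + b·Δy = Δh: det = 230·(-105) − 185·80 = -38950.
∂h/∂x = [(+0.21)·(-105) − (+0.06)·80] / -38950 = +0.0006893
∂h/∂y = [230·(+0.06) − 185·(+0.21)] / -38950 = +0.0006431
Flow = −∇h = (-0.0006893 east, -0.0006431 north), which points southwest.

SW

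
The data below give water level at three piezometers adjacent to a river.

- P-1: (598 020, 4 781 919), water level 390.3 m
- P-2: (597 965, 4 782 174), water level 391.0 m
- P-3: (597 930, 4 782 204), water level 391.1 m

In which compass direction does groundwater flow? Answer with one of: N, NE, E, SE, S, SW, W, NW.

S

With h = a·x + b·y + c and P-1 as origin, the differences give:
  (-55)·a + 255·b = +0.7
  (-90)·a + 285·b = +0.8
Eliminate b (×285 and ×255, subtract): 7275·a = -4.50 → a = ∂h/∂x = -0.0006186
Back-substitute: b = ∂h/∂y = +0.002612.
Flow = −∇h = (+0.0006186 east, -0.002612 north), which points south.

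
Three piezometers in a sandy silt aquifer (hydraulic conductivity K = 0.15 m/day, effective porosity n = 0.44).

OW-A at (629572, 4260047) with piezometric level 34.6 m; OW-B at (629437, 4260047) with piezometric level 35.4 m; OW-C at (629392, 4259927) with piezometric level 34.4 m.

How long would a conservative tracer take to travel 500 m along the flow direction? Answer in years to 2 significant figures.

Differences from OW-A: to OW-B (Δx, Δy, Δh) = (-135, 0, +0.8); to OW-C = (-180, -120, -0.2).
Solve a·Δx + b·Δy = Δh: det = (-135)·(-120) − (-180)·0 = 16200.
∂h/∂x = [(+0.8)·(-120) − (-0.2)·0] / 16200 = -0.005926
∂h/∂y = [(-135)·(-0.2) − (-180)·(+0.8)] / 16200 = +0.01056
|∇h| = √(-0.005926² + 0.01056²) = 0.01211
Seepage velocity v = K·i/n = 0.15 × 0.01211 / 0.44 = 0.004128 m/day.
t = 500 / 0.004128 = 1.211e+05 days = 332 years.

330 years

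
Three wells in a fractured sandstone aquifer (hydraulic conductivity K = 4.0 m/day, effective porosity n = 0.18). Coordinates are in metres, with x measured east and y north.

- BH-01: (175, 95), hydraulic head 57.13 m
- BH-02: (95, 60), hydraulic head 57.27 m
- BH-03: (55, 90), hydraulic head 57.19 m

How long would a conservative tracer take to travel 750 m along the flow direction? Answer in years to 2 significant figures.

29 years

With h = a·x + b·y + c and BH-01 as origin, the differences give:
  (-80)·a + (-35)·b = +0.14
  (-120)·a + (-5)·b = +0.06
Eliminate b (×(-5) and ×(-35), subtract): -3800·a = 1.400 → a = ∂h/∂x = -0.0003684
Back-substitute: b = ∂h/∂y = -0.003158.
|∇h| = √(-0.0003684² + -0.003158²) = 0.003179
Seepage velocity v = K·i/n = 4.0 × 0.003179 / 0.18 = 0.07064 m/day.
t = 750 / 0.07064 = 1.062e+04 days = 29.1 years.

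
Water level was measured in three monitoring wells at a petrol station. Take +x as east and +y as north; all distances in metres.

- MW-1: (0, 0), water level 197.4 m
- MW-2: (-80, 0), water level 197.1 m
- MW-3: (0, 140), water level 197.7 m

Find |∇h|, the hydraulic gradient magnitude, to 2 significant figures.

∂h/∂x = (197.1 − 197.4) / (-80 − 0) = +0.003750
∂h/∂y = (197.7 − 197.4) / (140 − 0) = +0.002143
|∇h| = √(0.003750² + 0.002143²) = 0.004319

0.0043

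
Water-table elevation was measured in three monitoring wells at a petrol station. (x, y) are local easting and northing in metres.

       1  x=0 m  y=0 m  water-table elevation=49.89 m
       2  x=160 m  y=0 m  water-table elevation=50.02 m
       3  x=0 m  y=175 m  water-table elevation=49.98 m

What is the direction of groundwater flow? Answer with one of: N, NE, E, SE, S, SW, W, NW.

SW

∂h/∂x = (50.02 − 49.89) / (160 − 0) = +0.0008125
∂h/∂y = (49.98 − 49.89) / (175 − 0) = +0.0005143
Flow = −∇h = (-0.0008125 east, -0.0005143 north), which points southwest.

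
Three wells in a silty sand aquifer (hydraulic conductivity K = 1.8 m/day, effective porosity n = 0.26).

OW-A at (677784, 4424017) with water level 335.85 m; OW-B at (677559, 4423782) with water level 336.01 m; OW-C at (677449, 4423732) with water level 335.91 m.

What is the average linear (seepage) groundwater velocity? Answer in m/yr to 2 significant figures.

8.8 m/yr

Differences from OW-A: to OW-B (Δx, Δy, Δh) = (-225, -235, +0.16); to OW-C = (-335, -285, +0.06).
Determinant of the coordinate differences = (-225)·(-285) − (-335)·(-235) = -14600.
∂h/∂x = [(+0.16)·(-285) − (+0.06)·(-235)] / -14600 = +0.002158
∂h/∂y = [(-225)·(+0.06) − (-335)·(+0.16)] / -14600 = -0.002747
|∇h| = √(0.002158² + -0.002747²) = 0.003493
Seepage velocity v = K·i/n = 1.8 × 0.003493 / 0.26 = 0.02418 m/day = 8.832 m/yr.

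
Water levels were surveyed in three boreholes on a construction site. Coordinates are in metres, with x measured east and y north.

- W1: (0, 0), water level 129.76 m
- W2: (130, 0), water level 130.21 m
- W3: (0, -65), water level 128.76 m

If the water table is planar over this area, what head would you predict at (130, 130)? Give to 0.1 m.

132.2 m

∂h/∂x = (130.21 − 129.76) / (130 − 0) = +0.003462
∂h/∂y = (128.76 − 129.76) / (-65 − 0) = +0.01538
h(130, 130) = 129.76 + (+0.003462)·(130) + (+0.01538)·(130) = 129.76 +0.450 +2.000 = 132.210 m.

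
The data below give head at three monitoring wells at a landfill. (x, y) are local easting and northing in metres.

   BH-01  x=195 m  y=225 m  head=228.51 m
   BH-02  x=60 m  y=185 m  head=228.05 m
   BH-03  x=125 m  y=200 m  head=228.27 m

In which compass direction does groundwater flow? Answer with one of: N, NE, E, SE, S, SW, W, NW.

W

Taking BH-01 as reference: BH-02−BH-01 = (-135, -40, -0.46); BH-03−BH-01 = (-70, -25, -0.24).
Solve a·Δx + b·Δy = Δh: det = (-135)·(-25) − (-70)·(-40) = 575.
∂h/∂x = [(-0.46)·(-25) − (-0.24)·(-40)] / 575 = +0.003304
∂h/∂y = [(-135)·(-0.24) − (-70)·(-0.46)] / 575 = +0.0003478
Flow = −∇h = (-0.003304 east, -0.0003478 north), which points west.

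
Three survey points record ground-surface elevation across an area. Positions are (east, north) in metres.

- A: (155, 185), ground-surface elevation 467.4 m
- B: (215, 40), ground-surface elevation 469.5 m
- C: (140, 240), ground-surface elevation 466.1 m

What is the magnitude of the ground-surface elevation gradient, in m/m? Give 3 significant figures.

0.0769 m/m

Taking A as reference: B−A = (60, -145, +2.1); C−A = (-15, 55, -1.3).
Solve a·Δx + b·Δy = Δz: det = 60·55 − (-15)·(-145) = 1125.
∂z/∂x = [(+2.1)·55 − (-1.3)·(-145)] / 1125 = -0.06489
∂z/∂y = [60·(-1.3) − (-15)·(+2.1)] / 1125 = -0.04133
|∇f| = √(-0.06489² + -0.04133²) = 0.07693 m/m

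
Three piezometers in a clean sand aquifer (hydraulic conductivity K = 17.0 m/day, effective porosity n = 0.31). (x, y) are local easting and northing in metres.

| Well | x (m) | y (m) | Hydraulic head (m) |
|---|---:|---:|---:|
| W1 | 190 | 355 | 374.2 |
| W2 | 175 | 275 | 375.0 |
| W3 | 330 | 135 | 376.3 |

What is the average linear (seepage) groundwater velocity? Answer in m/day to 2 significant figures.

0.54 m/day

Differences from W1: to W2 (Δx, Δy, Δh) = (-15, -80, +0.8); to W3 = (140, -220, +2.1).
Determinant of the coordinate differences = (-15)·(-220) − 140·(-80) = 14500.
∂h/∂x = [(+0.8)·(-220) − (+2.1)·(-80)] / 14500 = -0.0005517
∂h/∂y = [(-15)·(+2.1) − 140·(+0.8)] / 14500 = -0.009897
|∇h| = √(-0.0005517² + -0.009897²) = 0.009912
Seepage velocity v = K·i/n = 17.0 × 0.009912 / 0.31 = 0.5436 m/day.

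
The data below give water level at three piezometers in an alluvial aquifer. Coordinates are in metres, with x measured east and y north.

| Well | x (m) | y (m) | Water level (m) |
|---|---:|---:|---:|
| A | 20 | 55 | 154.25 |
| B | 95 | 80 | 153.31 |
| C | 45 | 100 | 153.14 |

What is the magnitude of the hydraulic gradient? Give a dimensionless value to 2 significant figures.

Taking A as reference: B−A = (75, 25, -0.94); C−A = (25, 45, -1.11).
Solve a·Δx + b·Δy = Δh: det = 75·45 − 25·25 = 2750.
∂h/∂x = [(-0.94)·45 − (-1.11)·25] / 2750 = -0.005291
∂h/∂y = [75·(-1.11) − 25·(-0.94)] / 2750 = -0.02173
|∇h| = √(-0.005291² + -0.02173²) = 0.02236

0.022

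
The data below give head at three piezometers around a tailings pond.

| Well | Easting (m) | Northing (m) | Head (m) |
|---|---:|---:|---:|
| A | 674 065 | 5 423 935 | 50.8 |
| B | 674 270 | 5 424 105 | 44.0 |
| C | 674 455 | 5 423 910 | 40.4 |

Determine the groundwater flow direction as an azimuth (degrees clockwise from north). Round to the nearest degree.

075°

With h = a·x + b·y + c and A as origin, the differences give:
  205·a + 170·b = -6.8
  390·a + (-25)·b = -10.4
Eliminate b (×(-25) and ×170, subtract): -71425·a = 1938.00 → a = ∂h/∂x = -0.02713
Back-substitute: b = ∂h/∂y = -0.007280.
Flow direction (−∇h) has components (+0.02713 E, +0.007280 N).
Azimuth = atan2(E, N) = atan2(+0.02713, +0.007280) = 75.0° ≈ 075°.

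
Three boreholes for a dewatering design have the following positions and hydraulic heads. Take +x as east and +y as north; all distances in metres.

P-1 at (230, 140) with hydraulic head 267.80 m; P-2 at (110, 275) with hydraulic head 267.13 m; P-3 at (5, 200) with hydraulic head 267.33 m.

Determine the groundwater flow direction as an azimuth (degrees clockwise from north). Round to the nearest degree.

346°

Taking P-1 as reference: P-2−P-1 = (-120, 135, -0.67); P-3−P-1 = (-225, 60, -0.47).
Determinant of the coordinate differences = (-120)·60 − (-225)·135 = 23175.
∂h/∂x = [(-0.67)·60 − (-0.47)·135] / 23175 = +0.001003
∂h/∂y = [(-120)·(-0.47) − (-225)·(-0.67)] / 23175 = -0.004071
Flow direction (−∇h) has components (-0.001003 E, +0.004071 N).
Azimuth = atan2(E, N) = atan2(-0.001003, +0.004071) = 346.2° ≈ 346°.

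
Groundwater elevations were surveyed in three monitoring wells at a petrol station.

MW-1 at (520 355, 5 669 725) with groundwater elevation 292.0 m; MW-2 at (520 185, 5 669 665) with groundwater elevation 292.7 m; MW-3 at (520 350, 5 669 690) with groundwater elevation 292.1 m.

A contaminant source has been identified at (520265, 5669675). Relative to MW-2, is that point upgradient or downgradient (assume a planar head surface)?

Taking MW-1 as reference: MW-2−MW-1 = (-170, -60, +0.7); MW-3−MW-1 = (-5, -35, +0.1).
Determinant of the coordinate differences = (-170)·(-35) − (-5)·(-60) = 5650.
∂h/∂x = [(+0.7)·(-35) − (+0.1)·(-60)] / 5650 = -0.003274
∂h/∂y = [(-170)·(+0.1) − (-5)·(+0.7)] / 5650 = -0.002389
Head at (520265, 5669675) = 292.0 + (-0.003274)·(-90) + (-0.002389)·(-50) = 292.41 m.
That is lower than the 292.7 m at MW-2, so the point is downgradient.

downgradient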